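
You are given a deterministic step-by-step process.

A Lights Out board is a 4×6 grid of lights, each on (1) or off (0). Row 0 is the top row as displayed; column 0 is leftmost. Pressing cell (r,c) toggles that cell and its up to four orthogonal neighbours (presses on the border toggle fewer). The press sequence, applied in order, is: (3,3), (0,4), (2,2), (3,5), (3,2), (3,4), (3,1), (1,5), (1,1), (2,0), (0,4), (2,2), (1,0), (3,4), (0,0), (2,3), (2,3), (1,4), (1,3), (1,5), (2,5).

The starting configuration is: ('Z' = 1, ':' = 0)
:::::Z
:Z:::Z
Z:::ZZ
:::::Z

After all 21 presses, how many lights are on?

12

t=0: :::::Z
:Z:::Z
Z:::ZZ
:::::Z
t=1: :::::Z
:Z:::Z
Z::ZZZ
::ZZZZ
t=2: :::ZZ:
:Z::ZZ
Z::ZZZ
::ZZZZ
t=3: :::ZZ:
:ZZ:ZZ
ZZZ:ZZ
:::ZZZ
t=4: :::ZZ:
:ZZ:ZZ
ZZZ:Z:
:::Z::
t=5: :::ZZ:
:ZZ:ZZ
ZZ::Z:
:ZZ:::
t=6: :::ZZ:
:ZZ:ZZ
ZZ::::
:ZZZZZ
t=7: :::ZZ:
:ZZ:ZZ
Z:::::
Z::ZZZ
t=8: :::ZZZ
:ZZ:::
Z::::Z
Z::ZZZ
t=9: :Z:ZZZ
Z:::::
ZZ:::Z
Z::ZZZ
t=10: :Z:ZZZ
::::::
:::::Z
:::ZZZ
t=11: :Z::::
::::Z:
:::::Z
:::ZZZ
t=12: :Z::::
::Z:Z:
:ZZZ:Z
::ZZZZ
t=13: ZZ::::
ZZZ:Z:
ZZZZ:Z
::ZZZZ
t=14: ZZ::::
ZZZ:Z:
ZZZZZZ
::Z:::
t=15: ::::::
:ZZ:Z:
ZZZZZZ
::Z:::
t=16: ::::::
:ZZZZ:
ZZ:::Z
::ZZ::
t=17: ::::::
:ZZ:Z:
ZZZZZZ
::Z:::
t=18: ::::Z:
:ZZZ:Z
ZZZZ:Z
::Z:::
t=19: :::ZZ:
:Z::ZZ
ZZZ::Z
::Z:::
t=20: :::ZZZ
:Z::::
ZZZ:::
::Z:::
t=21: :::ZZZ
:Z:::Z
ZZZ:ZZ
::Z::Z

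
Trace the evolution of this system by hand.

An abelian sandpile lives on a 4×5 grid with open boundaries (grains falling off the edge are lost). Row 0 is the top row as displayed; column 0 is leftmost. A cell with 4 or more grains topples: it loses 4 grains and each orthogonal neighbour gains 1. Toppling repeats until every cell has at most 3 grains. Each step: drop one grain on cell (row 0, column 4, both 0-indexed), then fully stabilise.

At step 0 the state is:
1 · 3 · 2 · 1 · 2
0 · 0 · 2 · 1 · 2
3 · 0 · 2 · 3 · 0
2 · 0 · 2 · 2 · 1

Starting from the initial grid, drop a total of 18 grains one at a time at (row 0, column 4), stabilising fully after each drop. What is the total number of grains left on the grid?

t=0: 1 · 3 · 2 · 1 · 2
0 · 0 · 2 · 1 · 2
3 · 0 · 2 · 3 · 0
2 · 0 · 2 · 2 · 1
t=1: 1 · 3 · 2 · 1 · 3
0 · 0 · 2 · 1 · 2
3 · 0 · 2 · 3 · 0
2 · 0 · 2 · 2 · 1
t=2: 1 · 3 · 2 · 2 · 0
0 · 0 · 2 · 1 · 3
3 · 0 · 2 · 3 · 0
2 · 0 · 2 · 2 · 1
t=3: 1 · 3 · 2 · 2 · 1
0 · 0 · 2 · 1 · 3
3 · 0 · 2 · 3 · 0
2 · 0 · 2 · 2 · 1
t=4: 1 · 3 · 2 · 2 · 2
0 · 0 · 2 · 1 · 3
3 · 0 · 2 · 3 · 0
2 · 0 · 2 · 2 · 1
t=5: 1 · 3 · 2 · 2 · 3
0 · 0 · 2 · 1 · 3
3 · 0 · 2 · 3 · 0
2 · 0 · 2 · 2 · 1
t=6: 1 · 3 · 2 · 3 · 1
0 · 0 · 2 · 2 · 0
3 · 0 · 2 · 3 · 1
2 · 0 · 2 · 2 · 1
t=7: 1 · 3 · 2 · 3 · 2
0 · 0 · 2 · 2 · 0
3 · 0 · 2 · 3 · 1
2 · 0 · 2 · 2 · 1
t=8: 1 · 3 · 2 · 3 · 3
0 · 0 · 2 · 2 · 0
3 · 0 · 2 · 3 · 1
2 · 0 · 2 · 2 · 1
t=9: 1 · 3 · 3 · 0 · 1
0 · 0 · 2 · 3 · 1
3 · 0 · 2 · 3 · 1
2 · 0 · 2 · 2 · 1
t=10: 1 · 3 · 3 · 0 · 2
0 · 0 · 2 · 3 · 1
3 · 0 · 2 · 3 · 1
2 · 0 · 2 · 2 · 1
t=11: 1 · 3 · 3 · 0 · 3
0 · 0 · 2 · 3 · 1
3 · 0 · 2 · 3 · 1
2 · 0 · 2 · 2 · 1
t=12: 1 · 3 · 3 · 1 · 0
0 · 0 · 2 · 3 · 2
3 · 0 · 2 · 3 · 1
2 · 0 · 2 · 2 · 1
t=13: 1 · 3 · 3 · 1 · 1
0 · 0 · 2 · 3 · 2
3 · 0 · 2 · 3 · 1
2 · 0 · 2 · 2 · 1
t=14: 1 · 3 · 3 · 1 · 2
0 · 0 · 2 · 3 · 2
3 · 0 · 2 · 3 · 1
2 · 0 · 2 · 2 · 1
t=15: 1 · 3 · 3 · 1 · 3
0 · 0 · 2 · 3 · 2
3 · 0 · 2 · 3 · 1
2 · 0 · 2 · 2 · 1
t=16: 1 · 3 · 3 · 2 · 0
0 · 0 · 2 · 3 · 3
3 · 0 · 2 · 3 · 1
2 · 0 · 2 · 2 · 1
t=17: 1 · 3 · 3 · 2 · 1
0 · 0 · 2 · 3 · 3
3 · 0 · 2 · 3 · 1
2 · 0 · 2 · 2 · 1
t=18: 1 · 3 · 3 · 2 · 2
0 · 0 · 2 · 3 · 3
3 · 0 · 2 · 3 · 1
2 · 0 · 2 · 2 · 1

35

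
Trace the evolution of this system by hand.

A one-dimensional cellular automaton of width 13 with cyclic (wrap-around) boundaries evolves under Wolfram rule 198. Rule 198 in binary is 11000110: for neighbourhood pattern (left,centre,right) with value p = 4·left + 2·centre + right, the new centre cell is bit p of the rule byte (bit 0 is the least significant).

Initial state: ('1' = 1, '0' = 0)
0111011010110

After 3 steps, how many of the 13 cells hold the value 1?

6

0) 0111011010110
1) 1011001010010
2) 1001011010110
3) 1011001010010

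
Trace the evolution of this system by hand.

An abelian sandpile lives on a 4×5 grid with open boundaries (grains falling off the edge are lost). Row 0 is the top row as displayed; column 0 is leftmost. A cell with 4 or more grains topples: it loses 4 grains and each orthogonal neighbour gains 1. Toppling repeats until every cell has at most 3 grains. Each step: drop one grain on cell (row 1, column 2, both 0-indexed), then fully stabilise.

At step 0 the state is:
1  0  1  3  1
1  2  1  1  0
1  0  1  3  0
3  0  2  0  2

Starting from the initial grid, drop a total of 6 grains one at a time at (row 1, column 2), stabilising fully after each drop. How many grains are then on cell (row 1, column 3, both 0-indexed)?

step 0: 1  0  1  3  1
1  2  1  1  0
1  0  1  3  0
3  0  2  0  2
step 1: 1  0  1  3  1
1  2  2  1  0
1  0  1  3  0
3  0  2  0  2
step 2: 1  0  1  3  1
1  2  3  1  0
1  0  1  3  0
3  0  2  0  2
step 3: 1  0  2  3  1
1  3  0  2  0
1  0  2  3  0
3  0  2  0  2
step 4: 1  0  2  3  1
1  3  1  2  0
1  0  2  3  0
3  0  2  0  2
step 5: 1  0  2  3  1
1  3  2  2  0
1  0  2  3  0
3  0  2  0  2
step 6: 1  0  2  3  1
1  3  3  2  0
1  0  2  3  0
3  0  2  0  2

2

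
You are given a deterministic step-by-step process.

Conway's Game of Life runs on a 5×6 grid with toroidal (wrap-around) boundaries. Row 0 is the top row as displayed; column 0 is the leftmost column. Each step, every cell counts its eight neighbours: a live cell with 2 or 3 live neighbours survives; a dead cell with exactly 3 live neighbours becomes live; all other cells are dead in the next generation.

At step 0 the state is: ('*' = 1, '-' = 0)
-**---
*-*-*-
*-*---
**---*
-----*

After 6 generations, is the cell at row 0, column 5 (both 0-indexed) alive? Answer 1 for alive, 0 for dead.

1

t=0: -**---
*-*-*-
*-*---
**---*
-----*
t=1: ****-*
*-*--*
--**--
-*---*
--*--*
t=2: ---*--
-----*
--****
**-**-
---*-*
t=3: ------
--*--*
-**---
**----
*--*-*
t=4: *---**
-**---
--*---
-----*
**---*
t=5: --*-*-
****-*
-**---
-*---*
-*----
t=6: ----**
*---**
---***
-*----
***---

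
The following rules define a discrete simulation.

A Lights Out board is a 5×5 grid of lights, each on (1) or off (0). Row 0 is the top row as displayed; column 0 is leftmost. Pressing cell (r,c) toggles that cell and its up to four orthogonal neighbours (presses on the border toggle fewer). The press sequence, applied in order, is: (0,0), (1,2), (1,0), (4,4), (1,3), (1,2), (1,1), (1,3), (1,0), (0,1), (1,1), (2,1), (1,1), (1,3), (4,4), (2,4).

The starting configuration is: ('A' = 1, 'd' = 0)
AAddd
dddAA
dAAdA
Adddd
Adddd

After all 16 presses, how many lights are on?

t=0: AAddd
dddAA
dAAdA
Adddd
Adddd
t=1: ddddd
AddAA
dAAdA
Adddd
Adddd
t=2: ddAdd
AAAdA
dAddA
Adddd
Adddd
t=3: AdAdd
ddAdA
AAddA
Adddd
Adddd
t=4: AdAdd
ddAdA
AAddA
AdddA
AddAA
t=5: AdAAd
dddAd
AAdAA
AdddA
AddAA
t=6: AddAd
dAAdd
AAAAA
AdddA
AddAA
t=7: AAdAd
Adddd
AdAAA
AdddA
AddAA
t=8: AAddd
AdAAA
AdAdA
AdddA
AddAA
t=9: dAddd
dAAAA
ddAdA
AdddA
AddAA
t=10: AdAdd
ddAAA
ddAdA
AdddA
AddAA
t=11: AAAdd
AAdAA
dAAdA
AdddA
AddAA
t=12: AAAdd
AddAA
AdddA
AAddA
AddAA
t=13: AdAdd
dAAAA
AAddA
AAddA
AddAA
t=14: AdAAd
dAddd
AAdAA
AAddA
AddAA
t=15: AdAAd
dAddd
AAdAA
AAddd
Adddd
t=16: AdAAd
dAddA
AAddd
AAddA
Adddd

11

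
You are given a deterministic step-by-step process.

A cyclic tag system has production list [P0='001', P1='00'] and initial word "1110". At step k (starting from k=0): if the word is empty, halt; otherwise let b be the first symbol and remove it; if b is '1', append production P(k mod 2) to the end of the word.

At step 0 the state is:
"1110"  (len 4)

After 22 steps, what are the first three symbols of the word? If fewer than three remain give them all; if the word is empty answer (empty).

gen 0: "1110"  (len 4)
gen 1: "110001"  (len 6)
gen 2: "1000100"  (len 7)
gen 3: "000100001"  (len 9)
gen 4: "00100001"  (len 8)
gen 5: "0100001"  (len 7)
gen 6: "100001"  (len 6)
gen 7: "00001001"  (len 8)
gen 8: "0001001"  (len 7)
gen 9: "001001"  (len 6)
gen 10: "01001"  (len 5)
gen 11: "1001"  (len 4)
gen 12: "00100"  (len 5)
gen 13: "0100"  (len 4)
gen 14: "100"  (len 3)
gen 15: "00001"  (len 5)
gen 16: "0001"  (len 4)
gen 17: "001"  (len 3)
gen 18: "01"  (len 2)
gen 19: "1"  (len 1)
gen 20: "00"  (len 2)
gen 21: "0"  (len 1)
gen 22: (halted — word empty)

(empty)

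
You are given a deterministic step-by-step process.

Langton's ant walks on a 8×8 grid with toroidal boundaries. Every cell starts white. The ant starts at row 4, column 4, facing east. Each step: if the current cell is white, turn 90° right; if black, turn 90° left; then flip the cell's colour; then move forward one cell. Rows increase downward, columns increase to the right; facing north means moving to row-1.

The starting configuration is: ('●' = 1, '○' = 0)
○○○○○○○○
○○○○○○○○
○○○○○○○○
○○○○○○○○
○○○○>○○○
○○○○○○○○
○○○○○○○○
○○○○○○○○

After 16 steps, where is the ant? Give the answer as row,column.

t=0: ○○○○○○○○
○○○○○○○○
○○○○○○○○
○○○○○○○○
○○○○>○○○
○○○○○○○○
○○○○○○○○
○○○○○○○○
t=1: ○○○○○○○○
○○○○○○○○
○○○○○○○○
○○○○○○○○
○○○○●○○○
○○○○v○○○
○○○○○○○○
○○○○○○○○
t=2: ○○○○○○○○
○○○○○○○○
○○○○○○○○
○○○○○○○○
○○○○●○○○
○○○<●○○○
○○○○○○○○
○○○○○○○○
t=3: ○○○○○○○○
○○○○○○○○
○○○○○○○○
○○○○○○○○
○○○^●○○○
○○○●●○○○
○○○○○○○○
○○○○○○○○
t=4: ○○○○○○○○
○○○○○○○○
○○○○○○○○
○○○○○○○○
○○○●>○○○
○○○●●○○○
○○○○○○○○
○○○○○○○○
t=5: ○○○○○○○○
○○○○○○○○
○○○○○○○○
○○○○^○○○
○○○●○○○○
○○○●●○○○
○○○○○○○○
○○○○○○○○
t=6: ○○○○○○○○
○○○○○○○○
○○○○○○○○
○○○○●>○○
○○○●○○○○
○○○●●○○○
○○○○○○○○
○○○○○○○○
t=7: ○○○○○○○○
○○○○○○○○
○○○○○○○○
○○○○●●○○
○○○●○v○○
○○○●●○○○
○○○○○○○○
○○○○○○○○
t=8: ○○○○○○○○
○○○○○○○○
○○○○○○○○
○○○○●●○○
○○○●<●○○
○○○●●○○○
○○○○○○○○
○○○○○○○○
t=9: ○○○○○○○○
○○○○○○○○
○○○○○○○○
○○○○^●○○
○○○●●●○○
○○○●●○○○
○○○○○○○○
○○○○○○○○
t=10: ○○○○○○○○
○○○○○○○○
○○○○○○○○
○○○<○●○○
○○○●●●○○
○○○●●○○○
○○○○○○○○
○○○○○○○○
t=11: ○○○○○○○○
○○○○○○○○
○○○^○○○○
○○○●○●○○
○○○●●●○○
○○○●●○○○
○○○○○○○○
○○○○○○○○
t=12: ○○○○○○○○
○○○○○○○○
○○○●>○○○
○○○●○●○○
○○○●●●○○
○○○●●○○○
○○○○○○○○
○○○○○○○○
t=13: ○○○○○○○○
○○○○○○○○
○○○●●○○○
○○○●v●○○
○○○●●●○○
○○○●●○○○
○○○○○○○○
○○○○○○○○
t=14: ○○○○○○○○
○○○○○○○○
○○○●●○○○
○○○<●●○○
○○○●●●○○
○○○●●○○○
○○○○○○○○
○○○○○○○○
t=15: ○○○○○○○○
○○○○○○○○
○○○●●○○○
○○○○●●○○
○○○v●●○○
○○○●●○○○
○○○○○○○○
○○○○○○○○
t=16: ○○○○○○○○
○○○○○○○○
○○○●●○○○
○○○○●●○○
○○○○>●○○
○○○●●○○○
○○○○○○○○
○○○○○○○○

4,4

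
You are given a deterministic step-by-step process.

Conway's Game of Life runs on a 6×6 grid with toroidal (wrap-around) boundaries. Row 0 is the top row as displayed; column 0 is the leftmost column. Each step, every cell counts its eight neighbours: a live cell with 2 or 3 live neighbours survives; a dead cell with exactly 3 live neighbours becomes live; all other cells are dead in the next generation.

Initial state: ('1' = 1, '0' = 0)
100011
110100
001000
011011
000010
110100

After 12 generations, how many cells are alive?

12

[0] 100011
110100
001000
011011
000010
110100
[1] 000110
111110
000011
011011
000010
110100
[2] 000000
111000
000000
100000
000010
001101
[3] 100100
010000
100000
000000
000111
000110
[4] 001110
110000
000000
000011
000101
001000
[5] 001100
011100
100001
000011
000101
001000
[6] 000000
110110
111101
000000
000101
001010
[7] 011011
000110
000101
010101
000110
000110
[8] 001001
100000
100101
100101
000001
000000
[9] 000000
110010
010000
000000
100011
000000
[10] 000000
110000
110000
100001
000001
000001
[11] 100000
110000
000000
010001
000011
000000
[12] 110000
110000
010000
100011
100011
000001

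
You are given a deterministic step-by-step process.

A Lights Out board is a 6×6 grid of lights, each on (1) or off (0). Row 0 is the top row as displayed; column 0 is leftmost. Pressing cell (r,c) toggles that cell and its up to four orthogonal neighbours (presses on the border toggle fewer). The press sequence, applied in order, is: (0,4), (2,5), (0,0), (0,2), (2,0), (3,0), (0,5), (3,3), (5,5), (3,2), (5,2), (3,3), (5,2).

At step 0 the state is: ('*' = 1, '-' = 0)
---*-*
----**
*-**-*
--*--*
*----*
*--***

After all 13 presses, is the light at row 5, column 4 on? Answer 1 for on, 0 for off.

0

t=0: ---*-*
----**
*-**-*
--*--*
*----*
*--***
t=1: ----*-
-----*
*-**-*
--*--*
*----*
*--***
t=2: ----*-
------
*-***-
--*---
*----*
*--***
t=3: **--*-
*-----
*-***-
--*---
*----*
*--***
t=4: *-***-
*-*---
*-***-
--*---
*----*
*--***
t=5: *-***-
--*---
-****-
*-*---
*----*
*--***
t=6: *-***-
--*---
*****-
-**---
-----*
*--***
t=7: *-**-*
--*--*
*****-
-**---
-----*
*--***
t=8: *-**-*
--*--*
***-*-
-*-**-
---*-*
*--***
t=9: *-**-*
--*--*
***-*-
-*-**-
---*--
*--*--
t=10: *-**-*
--*--*
**--*-
--*-*-
--**--
*--*--
t=11: *-**-*
--*--*
**--*-
--*-*-
---*--
***---
t=12: *-**-*
--*--*
**-**-
---*--
------
***---
t=13: *-**-*
--*--*
**-**-
---*--
--*---
*--*--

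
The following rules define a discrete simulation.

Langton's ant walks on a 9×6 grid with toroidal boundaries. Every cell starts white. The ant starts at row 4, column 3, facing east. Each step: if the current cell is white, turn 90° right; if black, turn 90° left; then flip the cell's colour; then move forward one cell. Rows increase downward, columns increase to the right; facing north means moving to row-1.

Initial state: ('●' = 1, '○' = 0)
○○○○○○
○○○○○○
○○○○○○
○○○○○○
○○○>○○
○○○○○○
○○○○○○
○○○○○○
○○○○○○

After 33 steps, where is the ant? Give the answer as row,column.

0) ○○○○○○
○○○○○○
○○○○○○
○○○○○○
○○○>○○
○○○○○○
○○○○○○
○○○○○○
○○○○○○
1) ○○○○○○
○○○○○○
○○○○○○
○○○○○○
○○○●○○
○○○v○○
○○○○○○
○○○○○○
○○○○○○
2) ○○○○○○
○○○○○○
○○○○○○
○○○○○○
○○○●○○
○○<●○○
○○○○○○
○○○○○○
○○○○○○
3) ○○○○○○
○○○○○○
○○○○○○
○○○○○○
○○^●○○
○○●●○○
○○○○○○
○○○○○○
○○○○○○
4) ○○○○○○
○○○○○○
○○○○○○
○○○○○○
○○●>○○
○○●●○○
○○○○○○
○○○○○○
○○○○○○
5) ○○○○○○
○○○○○○
○○○○○○
○○○^○○
○○●○○○
○○●●○○
○○○○○○
○○○○○○
○○○○○○
6) ○○○○○○
○○○○○○
○○○○○○
○○○●>○
○○●○○○
○○●●○○
○○○○○○
○○○○○○
○○○○○○
7) ○○○○○○
○○○○○○
○○○○○○
○○○●●○
○○●○v○
○○●●○○
○○○○○○
○○○○○○
○○○○○○
8) ○○○○○○
○○○○○○
○○○○○○
○○○●●○
○○●<●○
○○●●○○
○○○○○○
○○○○○○
○○○○○○
9) ○○○○○○
○○○○○○
○○○○○○
○○○^●○
○○●●●○
○○●●○○
○○○○○○
○○○○○○
○○○○○○
10) ○○○○○○
○○○○○○
○○○○○○
○○<○●○
○○●●●○
○○●●○○
○○○○○○
○○○○○○
○○○○○○
11) ○○○○○○
○○○○○○
○○^○○○
○○●○●○
○○●●●○
○○●●○○
○○○○○○
○○○○○○
○○○○○○
12) ○○○○○○
○○○○○○
○○●>○○
○○●○●○
○○●●●○
○○●●○○
○○○○○○
○○○○○○
○○○○○○
13) ○○○○○○
○○○○○○
○○●●○○
○○●v●○
○○●●●○
○○●●○○
○○○○○○
○○○○○○
○○○○○○
14) ○○○○○○
○○○○○○
○○●●○○
○○<●●○
○○●●●○
○○●●○○
○○○○○○
○○○○○○
○○○○○○
15) ○○○○○○
○○○○○○
○○●●○○
○○○●●○
○○v●●○
○○●●○○
○○○○○○
○○○○○○
○○○○○○
16) ○○○○○○
○○○○○○
○○●●○○
○○○●●○
○○○>●○
○○●●○○
○○○○○○
○○○○○○
○○○○○○
17) ○○○○○○
○○○○○○
○○●●○○
○○○^●○
○○○○●○
○○●●○○
○○○○○○
○○○○○○
○○○○○○
18) ○○○○○○
○○○○○○
○○●●○○
○○<○●○
○○○○●○
○○●●○○
○○○○○○
○○○○○○
○○○○○○
19) ○○○○○○
○○○○○○
○○^●○○
○○●○●○
○○○○●○
○○●●○○
○○○○○○
○○○○○○
○○○○○○
20) ○○○○○○
○○○○○○
○<○●○○
○○●○●○
○○○○●○
○○●●○○
○○○○○○
○○○○○○
○○○○○○
21) ○○○○○○
○^○○○○
○●○●○○
○○●○●○
○○○○●○
○○●●○○
○○○○○○
○○○○○○
○○○○○○
22) ○○○○○○
○●>○○○
○●○●○○
○○●○●○
○○○○●○
○○●●○○
○○○○○○
○○○○○○
○○○○○○
23) ○○○○○○
○●●○○○
○●v●○○
○○●○●○
○○○○●○
○○●●○○
○○○○○○
○○○○○○
○○○○○○
24) ○○○○○○
○●●○○○
○<●●○○
○○●○●○
○○○○●○
○○●●○○
○○○○○○
○○○○○○
○○○○○○
25) ○○○○○○
○●●○○○
○○●●○○
○v●○●○
○○○○●○
○○●●○○
○○○○○○
○○○○○○
○○○○○○
26) ○○○○○○
○●●○○○
○○●●○○
<●●○●○
○○○○●○
○○●●○○
○○○○○○
○○○○○○
○○○○○○
27) ○○○○○○
○●●○○○
^○●●○○
●●●○●○
○○○○●○
○○●●○○
○○○○○○
○○○○○○
○○○○○○
28) ○○○○○○
○●●○○○
●>●●○○
●●●○●○
○○○○●○
○○●●○○
○○○○○○
○○○○○○
○○○○○○
29) ○○○○○○
○●●○○○
●●●●○○
●v●○●○
○○○○●○
○○●●○○
○○○○○○
○○○○○○
○○○○○○
30) ○○○○○○
○●●○○○
●●●●○○
●○>○●○
○○○○●○
○○●●○○
○○○○○○
○○○○○○
○○○○○○
31) ○○○○○○
○●●○○○
●●^●○○
●○○○●○
○○○○●○
○○●●○○
○○○○○○
○○○○○○
○○○○○○
32) ○○○○○○
○●●○○○
●<○●○○
●○○○●○
○○○○●○
○○●●○○
○○○○○○
○○○○○○
○○○○○○
33) ○○○○○○
○●●○○○
●○○●○○
●v○○●○
○○○○●○
○○●●○○
○○○○○○
○○○○○○
○○○○○○

3,1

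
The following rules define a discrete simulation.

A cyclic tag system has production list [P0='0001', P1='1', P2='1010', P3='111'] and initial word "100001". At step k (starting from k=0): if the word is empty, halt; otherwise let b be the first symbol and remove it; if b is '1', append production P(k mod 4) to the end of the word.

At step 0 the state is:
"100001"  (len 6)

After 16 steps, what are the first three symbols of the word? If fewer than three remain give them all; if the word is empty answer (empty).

111

k=0  "100001"  (len 6)
k=1  "000010001"  (len 9)
k=2  "00010001"  (len 8)
k=3  "0010001"  (len 7)
k=4  "010001"  (len 6)
k=5  "10001"  (len 5)
k=6  "00011"  (len 5)
k=7  "0011"  (len 4)
k=8  "011"  (len 3)
k=9  "11"  (len 2)
k=10  "11"  (len 2)
k=11  "11010"  (len 5)
k=12  "1010111"  (len 7)
k=13  "0101110001"  (len 10)
k=14  "101110001"  (len 9)
k=15  "011100011010"  (len 12)
k=16  "11100011010"  (len 11)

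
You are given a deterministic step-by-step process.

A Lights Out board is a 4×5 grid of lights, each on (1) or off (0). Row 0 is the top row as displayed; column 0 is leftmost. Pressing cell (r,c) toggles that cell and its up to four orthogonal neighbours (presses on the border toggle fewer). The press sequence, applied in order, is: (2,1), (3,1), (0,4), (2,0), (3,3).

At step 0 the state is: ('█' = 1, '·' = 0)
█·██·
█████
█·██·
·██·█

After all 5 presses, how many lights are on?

t=0: █·██·
█████
█·██·
·██·█
t=1: █·██·
█·███
·█·█·
··█·█
t=2: █·██·
█·███
···█·
██··█
t=3: █·█·█
█·██·
···█·
██··█
t=4: █·█·█
··██·
██·█·
·█··█
t=5: █·█·█
··██·
██···
·███·

10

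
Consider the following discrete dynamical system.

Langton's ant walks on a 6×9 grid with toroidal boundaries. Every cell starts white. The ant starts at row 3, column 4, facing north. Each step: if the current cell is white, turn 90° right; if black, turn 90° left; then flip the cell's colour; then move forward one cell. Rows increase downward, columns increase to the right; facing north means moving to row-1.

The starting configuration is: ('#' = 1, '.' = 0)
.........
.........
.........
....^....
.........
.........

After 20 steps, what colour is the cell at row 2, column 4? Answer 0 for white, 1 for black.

1

[0] .........
.........
.........
....^....
.........
.........
[1] .........
.........
.........
....#>...
.........
.........
[2] .........
.........
.........
....##...
.....v...
.........
[3] .........
.........
.........
....##...
....<#...
.........
[4] .........
.........
.........
....^#...
....##...
.........
[5] .........
.........
.........
...<.#...
....##...
.........
[6] .........
.........
...^.....
...#.#...
....##...
.........
[7] .........
.........
...#>....
...#.#...
....##...
.........
[8] .........
.........
...##....
...#v#...
....##...
.........
[9] .........
.........
...##....
...<##...
....##...
.........
[10] .........
.........
...##....
....##...
...v##...
.........
[11] .........
.........
...##....
....##...
..<###...
.........
[12] .........
.........
...##....
..^.##...
..####...
.........
[13] .........
.........
...##....
..#>##...
..####...
.........
[14] .........
.........
...##....
..####...
..#v##...
.........
[15] .........
.........
...##....
..####...
..#.>#...
.........
[16] .........
.........
...##....
..##^#...
..#..#...
.........
[17] .........
.........
...##....
..#<.#...
..#..#...
.........
[18] .........
.........
...##....
..#..#...
..#v.#...
.........
[19] .........
.........
...##....
..#..#...
..<#.#...
.........
[20] .........
.........
...##....
..#..#...
...#.#...
..v......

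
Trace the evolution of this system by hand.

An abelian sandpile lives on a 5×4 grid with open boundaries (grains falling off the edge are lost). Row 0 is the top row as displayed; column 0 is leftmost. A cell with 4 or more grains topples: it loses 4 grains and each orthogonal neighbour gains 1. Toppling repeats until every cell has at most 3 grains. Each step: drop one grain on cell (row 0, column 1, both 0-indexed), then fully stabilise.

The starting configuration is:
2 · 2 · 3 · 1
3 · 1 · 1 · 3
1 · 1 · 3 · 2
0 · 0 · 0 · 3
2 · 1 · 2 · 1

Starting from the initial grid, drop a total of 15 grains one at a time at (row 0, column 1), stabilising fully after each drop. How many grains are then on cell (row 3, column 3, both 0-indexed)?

t=0: 2 · 2 · 3 · 1
3 · 1 · 1 · 3
1 · 1 · 3 · 2
0 · 0 · 0 · 3
2 · 1 · 2 · 1
t=1: 2 · 3 · 3 · 1
3 · 1 · 1 · 3
1 · 1 · 3 · 2
0 · 0 · 0 · 3
2 · 1 · 2 · 1
t=2: 3 · 1 · 0 · 2
3 · 2 · 2 · 3
1 · 1 · 3 · 2
0 · 0 · 0 · 3
2 · 1 · 2 · 1
t=3: 3 · 2 · 0 · 2
3 · 2 · 2 · 3
1 · 1 · 3 · 2
0 · 0 · 0 · 3
2 · 1 · 2 · 1
t=4: 3 · 3 · 0 · 2
3 · 2 · 2 · 3
1 · 1 · 3 · 2
0 · 0 · 0 · 3
2 · 1 · 2 · 1
t=5: 1 · 2 · 1 · 2
1 · 0 · 3 · 3
2 · 2 · 3 · 2
0 · 0 · 0 · 3
2 · 1 · 2 · 1
t=6: 1 · 3 · 1 · 2
1 · 0 · 3 · 3
2 · 2 · 3 · 2
0 · 0 · 0 · 3
2 · 1 · 2 · 1
t=7: 2 · 0 · 2 · 2
1 · 1 · 3 · 3
2 · 2 · 3 · 2
0 · 0 · 0 · 3
2 · 1 · 2 · 1
t=8: 2 · 1 · 2 · 2
1 · 1 · 3 · 3
2 · 2 · 3 · 2
0 · 0 · 0 · 3
2 · 1 · 2 · 1
t=9: 2 · 2 · 2 · 2
1 · 1 · 3 · 3
2 · 2 · 3 · 2
0 · 0 · 0 · 3
2 · 1 · 2 · 1
t=10: 2 · 3 · 2 · 2
1 · 1 · 3 · 3
2 · 2 · 3 · 2
0 · 0 · 0 · 3
2 · 1 · 2 · 1
t=11: 3 · 0 · 3 · 2
1 · 2 · 3 · 3
2 · 2 · 3 · 2
0 · 0 · 0 · 3
2 · 1 · 2 · 1
t=12: 3 · 1 · 3 · 2
1 · 2 · 3 · 3
2 · 2 · 3 · 2
0 · 0 · 0 · 3
2 · 1 · 2 · 1
t=13: 3 · 2 · 3 · 2
1 · 2 · 3 · 3
2 · 2 · 3 · 2
0 · 0 · 0 · 3
2 · 1 · 2 · 1
t=14: 3 · 3 · 3 · 2
1 · 2 · 3 · 3
2 · 2 · 3 · 2
0 · 0 · 0 · 3
2 · 1 · 2 · 1
t=15: 0 · 3 · 2 · 0
3 · 1 · 3 · 2
3 · 0 · 2 · 1
0 · 1 · 2 · 0
2 · 1 · 2 · 2

0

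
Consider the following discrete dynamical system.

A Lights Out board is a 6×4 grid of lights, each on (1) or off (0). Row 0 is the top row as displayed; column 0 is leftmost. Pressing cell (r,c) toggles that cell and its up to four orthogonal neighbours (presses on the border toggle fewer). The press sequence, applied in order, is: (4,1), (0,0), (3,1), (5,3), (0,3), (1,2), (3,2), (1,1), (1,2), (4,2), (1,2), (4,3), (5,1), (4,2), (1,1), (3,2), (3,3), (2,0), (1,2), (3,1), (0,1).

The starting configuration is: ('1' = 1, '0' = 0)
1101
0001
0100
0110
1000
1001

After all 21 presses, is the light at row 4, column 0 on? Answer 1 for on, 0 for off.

gen 0: 1101
0001
0100
0110
1000
1001
gen 1: 1101
0001
0100
0010
0110
1101
gen 2: 0001
1001
0100
0010
0110
1101
gen 3: 0001
1001
0000
1100
0010
1101
gen 4: 0001
1001
0000
1100
0011
1110
gen 5: 0010
1000
0000
1100
0011
1110
gen 6: 0000
1111
0010
1100
0011
1110
gen 7: 0000
1111
0000
1011
0001
1110
gen 8: 0100
0001
0100
1011
0001
1110
gen 9: 0110
0110
0110
1011
0001
1110
gen 10: 0110
0110
0110
1001
0110
1100
gen 11: 0100
0001
0100
1001
0110
1100
gen 12: 0100
0001
0100
1000
0101
1101
gen 13: 0100
0001
0100
1000
0001
0011
gen 14: 0100
0001
0100
1010
0110
0001
gen 15: 0000
1111
0000
1010
0110
0001
gen 16: 0000
1111
0010
1101
0100
0001
gen 17: 0000
1111
0011
1110
0101
0001
gen 18: 0000
0111
1111
0110
0101
0001
gen 19: 0010
0000
1101
0110
0101
0001
gen 20: 0010
0000
1001
1000
0001
0001
gen 21: 1100
0100
1001
1000
0001
0001

0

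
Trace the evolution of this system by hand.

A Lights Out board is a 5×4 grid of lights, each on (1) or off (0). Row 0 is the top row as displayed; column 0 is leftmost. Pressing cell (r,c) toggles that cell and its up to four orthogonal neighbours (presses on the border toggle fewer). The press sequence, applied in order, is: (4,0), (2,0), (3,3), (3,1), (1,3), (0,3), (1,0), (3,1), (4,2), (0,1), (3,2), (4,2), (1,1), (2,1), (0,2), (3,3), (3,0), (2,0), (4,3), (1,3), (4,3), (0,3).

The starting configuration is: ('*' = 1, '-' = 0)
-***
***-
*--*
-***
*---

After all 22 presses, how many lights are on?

8

gen 0: -***
***-
*--*
-***
*---
gen 1: -***
***-
*--*
****
-*--
gen 2: -***
-**-
-*-*
-***
-*--
gen 3: -***
-**-
-*--
-*--
-*-*
gen 4: -***
-**-
----
*-*-
---*
gen 5: -**-
-*-*
---*
*-*-
---*
gen 6: -*-*
-*--
---*
*-*-
---*
gen 7: **-*
*---
*--*
*-*-
---*
gen 8: **-*
*---
**-*
-*--
-*-*
gen 9: **-*
*---
**-*
-**-
--*-
gen 10: --**
**--
**-*
-**-
--*-
gen 11: --**
**--
****
---*
----
gen 12: --**
**--
****
--**
-***
gen 13: -***
--*-
*-**
--**
-***
gen 14: -***
-**-
-*-*
-***
-***
gen 15: ----
-*--
-*-*
-***
-***
gen 16: ----
-*--
-*--
-*--
-**-
gen 17: ----
-*--
**--
*---
***-
gen 18: ----
**--
----
----
***-
gen 19: ----
**--
----
---*
**-*
gen 20: ---*
****
---*
---*
**-*
gen 21: ---*
****
---*
----
***-
gen 22: --*-
***-
---*
----
***-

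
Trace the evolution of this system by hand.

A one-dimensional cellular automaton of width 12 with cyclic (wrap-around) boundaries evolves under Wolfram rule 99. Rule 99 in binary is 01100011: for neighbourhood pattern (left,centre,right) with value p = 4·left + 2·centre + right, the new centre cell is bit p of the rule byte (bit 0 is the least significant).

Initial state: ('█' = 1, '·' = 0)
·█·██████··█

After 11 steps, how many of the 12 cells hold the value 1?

step 0: ·█·██████··█
step 1: █·█·····█·█·
step 2: ·█··████·█·█
step 3: █··█···██·█·
step 4: ··█··██·██·█
step 5: ·█··█·██·██·
step 6: █··█·█·██·█·
step 7: ··█·█·█·██·█
step 8: ·█·█·█·█·██·
step 9: █·█·█·█·█·█·
step 10: ·█·█·█·█·█·█
step 11: █·█·█·█·█·█·

6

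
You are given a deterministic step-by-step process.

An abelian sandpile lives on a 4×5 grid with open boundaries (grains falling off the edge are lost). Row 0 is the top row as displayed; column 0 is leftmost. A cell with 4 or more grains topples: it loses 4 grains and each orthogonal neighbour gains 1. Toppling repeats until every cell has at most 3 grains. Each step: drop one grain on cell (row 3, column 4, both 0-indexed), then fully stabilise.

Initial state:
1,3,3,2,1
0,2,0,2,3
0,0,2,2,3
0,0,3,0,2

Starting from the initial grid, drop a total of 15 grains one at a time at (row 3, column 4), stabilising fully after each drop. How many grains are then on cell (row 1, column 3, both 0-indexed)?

0

0) 1,3,3,2,1
0,2,0,2,3
0,0,2,2,3
0,0,3,0,2
1) 1,3,3,2,1
0,2,0,2,3
0,0,2,2,3
0,0,3,0,3
2) 1,3,3,2,2
0,2,0,3,0
0,0,2,3,1
0,0,3,1,1
3) 1,3,3,2,2
0,2,0,3,0
0,0,2,3,1
0,0,3,1,2
4) 1,3,3,2,2
0,2,0,3,0
0,0,2,3,1
0,0,3,1,3
5) 1,3,3,2,2
0,2,0,3,0
0,0,2,3,2
0,0,3,2,0
6) 1,3,3,2,2
0,2,0,3,0
0,0,2,3,2
0,0,3,2,1
7) 1,3,3,2,2
0,2,0,3,0
0,0,2,3,2
0,0,3,2,2
8) 1,3,3,2,2
0,2,0,3,0
0,0,2,3,2
0,0,3,2,3
9) 1,3,3,2,2
0,2,0,3,0
0,0,2,3,3
0,0,3,3,0
10) 1,3,3,2,2
0,2,0,3,0
0,0,2,3,3
0,0,3,3,1
11) 1,3,3,2,2
0,2,0,3,0
0,0,2,3,3
0,0,3,3,2
12) 1,3,3,2,2
0,2,0,3,0
0,0,2,3,3
0,0,3,3,3
13) 1,3,3,3,2
0,2,2,0,2
0,1,0,3,1
0,1,1,2,2
14) 1,3,3,3,2
0,2,2,0,2
0,1,0,3,1
0,1,1,2,3
15) 1,3,3,3,2
0,2,2,0,2
0,1,0,3,2
0,1,1,3,0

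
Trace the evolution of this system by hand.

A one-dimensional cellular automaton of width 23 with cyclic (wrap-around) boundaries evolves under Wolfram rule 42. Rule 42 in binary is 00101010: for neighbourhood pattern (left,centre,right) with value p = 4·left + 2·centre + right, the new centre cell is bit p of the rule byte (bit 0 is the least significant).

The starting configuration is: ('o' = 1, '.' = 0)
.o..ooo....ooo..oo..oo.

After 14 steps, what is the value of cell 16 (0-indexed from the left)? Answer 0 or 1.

k=0  .o..ooo....ooo..oo..oo.
k=1  o..oo.....oo...oo..oo..
k=2  ..oo.....oo...oo..oo..o
k=3  .oo.....oo...oo..oo..o.
k=4  oo.....oo...oo..oo..o..
k=5  o.....oo...oo..oo..o..o
k=6  .....oo...oo..oo..o..oo
k=7  ....oo...oo..oo..o..oo.
k=8  ...oo...oo..oo..o..oo..
k=9  ..oo...oo..oo..o..oo...
k=10  .oo...oo..oo..o..oo....
k=11  oo...oo..oo..o..oo.....
k=12  o...oo..oo..o..oo.....o
k=13  ...oo..oo..o..oo.....oo
k=14  ..oo..oo..o..oo.....oo.

0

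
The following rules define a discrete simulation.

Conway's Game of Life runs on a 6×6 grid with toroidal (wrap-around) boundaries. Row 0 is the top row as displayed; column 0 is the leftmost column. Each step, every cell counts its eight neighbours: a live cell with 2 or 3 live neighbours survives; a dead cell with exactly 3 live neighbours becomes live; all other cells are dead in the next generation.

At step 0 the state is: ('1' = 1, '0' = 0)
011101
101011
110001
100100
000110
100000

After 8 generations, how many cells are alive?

[0] 011101
101011
110001
100100
000110
100000
[1] 001100
000000
001100
111100
000111
110001
[2] 111000
000000
000100
110001
000100
110001
[3] 001001
011000
100000
101010
001010
000001
[4] 111000
111000
101101
000000
010010
000111
[5] 000010
000000
101101
111111
000111
000111
[6] 000111
000111
000000
000000
010000
000000
[7] 000101
000101
000010
000000
000000
000010
[8] 000101
000101
000010
000000
000000
000010

6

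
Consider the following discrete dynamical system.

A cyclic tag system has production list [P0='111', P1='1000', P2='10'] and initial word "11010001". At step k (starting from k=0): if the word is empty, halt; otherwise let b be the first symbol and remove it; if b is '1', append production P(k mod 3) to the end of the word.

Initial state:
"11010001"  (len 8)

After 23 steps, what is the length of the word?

gen 0: "11010001"  (len 8)
gen 1: "1010001111"  (len 10)
gen 2: "0100011111000"  (len 13)
gen 3: "100011111000"  (len 12)
gen 4: "00011111000111"  (len 14)
gen 5: "0011111000111"  (len 13)
gen 6: "011111000111"  (len 12)
gen 7: "11111000111"  (len 11)
gen 8: "11110001111000"  (len 14)
gen 9: "111000111100010"  (len 15)
gen 10: "11000111100010111"  (len 17)
gen 11: "10001111000101111000"  (len 20)
gen 12: "000111100010111100010"  (len 21)
gen 13: "00111100010111100010"  (len 20)
gen 14: "0111100010111100010"  (len 19)
gen 15: "111100010111100010"  (len 18)
gen 16: "11100010111100010111"  (len 20)
gen 17: "11000101111000101111000"  (len 23)
gen 18: "100010111100010111100010"  (len 24)
gen 19: "00010111100010111100010111"  (len 26)
gen 20: "0010111100010111100010111"  (len 25)
gen 21: "010111100010111100010111"  (len 24)
gen 22: "10111100010111100010111"  (len 23)
gen 23: "01111000101111000101111000"  (len 26)

26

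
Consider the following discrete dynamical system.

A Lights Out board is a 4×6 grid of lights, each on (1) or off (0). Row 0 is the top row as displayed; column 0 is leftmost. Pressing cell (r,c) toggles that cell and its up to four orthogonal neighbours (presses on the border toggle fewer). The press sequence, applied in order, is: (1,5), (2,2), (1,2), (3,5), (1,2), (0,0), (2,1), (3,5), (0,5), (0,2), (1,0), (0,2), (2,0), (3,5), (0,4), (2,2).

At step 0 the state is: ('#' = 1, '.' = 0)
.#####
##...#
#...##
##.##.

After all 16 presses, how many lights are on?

[0] .#####
##...#
#...##
##.##.
[1] .####.
##..#.
#...#.
##.##.
[2] .####.
###.#.
#####.
#####.
[3] .#.##.
#..##.
##.##.
#####.
[4] .#.##.
#..##.
##.###
####.#
[5] .####.
###.#.
######
####.#
[6] #.###.
.##.#.
######
####.#
[7] #.###.
..#.#.
...###
#.##.#
[8] #.###.
..#.#.
...##.
#.###.
[9] #.##.#
..#.##
...##.
#.###.
[10] ##...#
....##
...##.
#.###.
[11] .#...#
##..##
#..##.
#.###.
[12] ..##.#
###.##
#..##.
#.###.
[13] ..##.#
.##.##
.#.##.
..###.
[14] ..##.#
.##.##
.#.###
..##.#
[15] ..#.#.
.##..#
.#.###
..##.#
[16] ..#.#.
.#...#
..#.##
...#.#

9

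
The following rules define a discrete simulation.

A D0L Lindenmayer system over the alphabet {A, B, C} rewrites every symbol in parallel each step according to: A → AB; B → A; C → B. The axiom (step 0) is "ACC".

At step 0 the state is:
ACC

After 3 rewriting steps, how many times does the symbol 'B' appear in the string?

k=0  ACC
k=1  ABBB
k=2  ABAAA
k=3  ABAABABAB

4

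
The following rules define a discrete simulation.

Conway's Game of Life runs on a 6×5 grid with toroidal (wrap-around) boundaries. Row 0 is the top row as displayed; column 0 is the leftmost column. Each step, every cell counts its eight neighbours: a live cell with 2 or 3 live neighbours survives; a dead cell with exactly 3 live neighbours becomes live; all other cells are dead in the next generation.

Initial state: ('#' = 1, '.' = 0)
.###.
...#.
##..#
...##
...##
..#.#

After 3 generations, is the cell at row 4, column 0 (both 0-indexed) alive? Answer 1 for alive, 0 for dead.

1

0) .###.
...#.
##..#
...##
...##
..#.#
1) .#..#
...#.
#.#..
..#..
#.#..
##..#
2) .####
#####
.###.
..##.
#.###
..###
3) .....
.....
.....
#....
#....
.....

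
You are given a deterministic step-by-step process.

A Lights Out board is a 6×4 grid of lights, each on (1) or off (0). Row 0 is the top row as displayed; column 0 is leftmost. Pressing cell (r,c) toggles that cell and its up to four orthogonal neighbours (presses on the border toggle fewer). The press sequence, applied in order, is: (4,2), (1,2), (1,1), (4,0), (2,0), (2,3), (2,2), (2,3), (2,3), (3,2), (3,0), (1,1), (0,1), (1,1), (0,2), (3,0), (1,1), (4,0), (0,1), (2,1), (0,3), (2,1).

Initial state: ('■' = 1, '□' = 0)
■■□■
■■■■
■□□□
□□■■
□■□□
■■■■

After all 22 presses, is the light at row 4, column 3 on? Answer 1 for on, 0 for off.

[0] ■■□■
■■■■
■□□□
□□■■
□■□□
■■■■
[1] ■■□■
■■■■
■□□□
□□□■
□□■■
■■□■
[2] ■■■■
■□□□
■□■□
□□□■
□□■■
■■□■
[3] ■□■■
□■■□
■■■□
□□□■
□□■■
■■□■
[4] ■□■■
□■■□
■■■□
■□□■
■■■■
□■□■
[5] ■□■■
■■■□
□□■□
□□□■
■■■■
□■□■
[6] ■□■■
■■■■
□□□■
□□□□
■■■■
□■□■
[7] ■□■■
■■□■
□■■□
□□■□
■■■■
□■□■
[8] ■□■■
■■□□
□■□■
□□■■
■■■■
□■□■
[9] ■□■■
■■□■
□■■□
□□■□
■■■■
□■□■
[10] ■□■■
■■□■
□■□□
□■□■
■■□■
□■□■
[11] ■□■■
■■□■
■■□□
■□□■
□■□■
□■□■
[12] ■■■■
□□■■
■□□□
■□□■
□■□■
□■□■
[13] □□□■
□■■■
■□□□
■□□■
□■□■
□■□■
[14] □■□■
■□□■
■■□□
■□□■
□■□■
□■□■
[15] □□■□
■□■■
■■□□
■□□■
□■□■
□■□■
[16] □□■□
■□■■
□■□□
□■□■
■■□■
□■□■
[17] □■■□
□■□■
□□□□
□■□■
■■□■
□■□■
[18] □■■□
□■□■
□□□□
■■□■
□□□■
■■□■
[19] ■□□□
□□□■
□□□□
■■□■
□□□■
■■□■
[20] ■□□□
□■□■
■■■□
■□□■
□□□■
■■□■
[21] ■□■■
□■□□
■■■□
■□□■
□□□■
■■□■
[22] ■□■■
□□□□
□□□□
■■□■
□□□■
■■□■

1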